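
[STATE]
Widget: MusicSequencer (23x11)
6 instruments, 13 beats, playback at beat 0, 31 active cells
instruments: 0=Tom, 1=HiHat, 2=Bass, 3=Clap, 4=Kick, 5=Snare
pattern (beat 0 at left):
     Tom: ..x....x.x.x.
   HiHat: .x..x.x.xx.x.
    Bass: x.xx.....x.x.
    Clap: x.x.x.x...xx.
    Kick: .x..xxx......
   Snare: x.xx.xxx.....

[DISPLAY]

      ▼123456789012    
   Tom··█····█·█·█·    
 HiHat·█··█·█·██·█·    
  Bass█·██·····█·█·    
  Clap█·█·█·█···██·    
  Kick·█··███······    
 Snare█·██·███·····    
                       
                       
                       
                       


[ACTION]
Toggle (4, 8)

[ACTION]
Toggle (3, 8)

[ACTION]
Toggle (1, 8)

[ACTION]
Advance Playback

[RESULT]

      0▼23456789012    
   Tom··█····█·█·█·    
 HiHat·█··█·█··█·█·    
  Bass█·██·····█·█·    
  Clap█·█·█·█·█·██·    
  Kick·█··███·█····    
 Snare█·██·███·····    
                       
                       
                       
                       


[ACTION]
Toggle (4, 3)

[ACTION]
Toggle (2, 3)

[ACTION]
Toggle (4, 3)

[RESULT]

      0▼23456789012    
   Tom··█····█·█·█·    
 HiHat·█··█·█··█·█·    
  Bass█·█······█·█·    
  Clap█·█·█·█·█·██·    
  Kick·█··███·█····    
 Snare█·██·███·····    
                       
                       
                       
                       


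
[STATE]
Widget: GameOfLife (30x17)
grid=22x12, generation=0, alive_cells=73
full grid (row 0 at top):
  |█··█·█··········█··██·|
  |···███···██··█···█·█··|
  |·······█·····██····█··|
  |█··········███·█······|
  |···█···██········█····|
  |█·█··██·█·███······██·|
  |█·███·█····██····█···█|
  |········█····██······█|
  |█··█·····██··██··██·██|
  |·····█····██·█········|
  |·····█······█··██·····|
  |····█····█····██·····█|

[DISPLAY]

Gen: 0                        
█··█·█··········█··██·        
···███···██··█···█·█··        
·······█·····██····█··        
█··········███·█······        
···█···██········█····        
█·█··██·█·███······██·        
█·███·█····██····█···█        
········█····██······█        
█··█·····██··██··██·██        
·····█····██·█········        
·····█······█··██·····        
····█····█····██·····█        
                              
                              
                              
                              


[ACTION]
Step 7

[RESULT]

Gen: 7                        
·····█·············██·        
····█·█·····██·····██·        
······█····█··█·······        
···██·██··█····█······        
··█···██···█··█·······        
···███··█···██········        
··█·█··██·············        
··█···██··············        
·█····██········█·····        
·█····██·········██···        
··█████·········██····        
···███················        
                              
                              
                              
                              


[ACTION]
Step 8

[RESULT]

Gen: 15                       
···················██·        
···················██·        
···········█····█·····        
···█······█·█····█····        
·██·········█···█·····        
··██···██··█··········        
····█·█·█·············        
···██·██··············        
····█·█···············        
██··██················        
█··█·█············██··        
·████·············██··        
                              
                              
                              
                              


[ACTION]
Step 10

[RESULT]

Gen: 25                       
···················██·        
···················██·        
······················        
····███···············        
····██·██·············        
····█···█·············        
·····█················        
····█··██·············        
██·██···█·············        
█···███···············        
·█················██··        
··················██··        
                              
                              
                              
                              


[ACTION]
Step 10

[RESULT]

Gen: 35                       
···················██·        
···················██·        
······················        
······················        
····██·█·█············        
···█████··█···········        
███····█··█···········        
██████···█············        
·█····················        
······················        
·█················██··        
·██···············██··        
                              
                              
                              
                              


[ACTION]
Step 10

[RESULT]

Gen: 45                       
···················██·        
·········█·········██·        
·······████···········        
···█··██···█··········        
·█··█·██···██·········        
·██··█·····███········        
·····██··█··█·········        
········█·██··········        
········██············        
···█·····█············        
·······██·········██··        
·······█··········██··        
                              
                              
                              
                              


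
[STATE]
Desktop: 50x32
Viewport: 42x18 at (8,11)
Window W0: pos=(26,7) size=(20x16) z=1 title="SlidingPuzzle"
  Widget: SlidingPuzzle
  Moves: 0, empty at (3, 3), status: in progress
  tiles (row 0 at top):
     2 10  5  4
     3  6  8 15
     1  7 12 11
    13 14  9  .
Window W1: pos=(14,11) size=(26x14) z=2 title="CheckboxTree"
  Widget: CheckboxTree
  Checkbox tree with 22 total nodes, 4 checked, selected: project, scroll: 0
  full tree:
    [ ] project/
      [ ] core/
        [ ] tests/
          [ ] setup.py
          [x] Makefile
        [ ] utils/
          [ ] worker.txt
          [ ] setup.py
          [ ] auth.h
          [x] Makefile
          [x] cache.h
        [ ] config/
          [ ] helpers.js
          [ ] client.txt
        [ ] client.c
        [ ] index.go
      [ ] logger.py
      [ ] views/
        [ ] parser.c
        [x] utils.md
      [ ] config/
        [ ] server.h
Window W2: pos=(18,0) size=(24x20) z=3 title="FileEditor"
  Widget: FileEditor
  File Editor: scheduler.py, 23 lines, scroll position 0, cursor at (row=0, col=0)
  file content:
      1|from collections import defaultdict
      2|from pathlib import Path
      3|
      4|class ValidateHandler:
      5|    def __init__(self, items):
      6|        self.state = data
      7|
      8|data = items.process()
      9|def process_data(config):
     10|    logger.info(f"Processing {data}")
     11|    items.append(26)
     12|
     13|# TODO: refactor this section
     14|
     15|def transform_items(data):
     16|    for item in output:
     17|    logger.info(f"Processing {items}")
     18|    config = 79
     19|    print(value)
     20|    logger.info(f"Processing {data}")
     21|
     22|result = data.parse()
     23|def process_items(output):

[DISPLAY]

      ┏━━━┃def process_data(conf░┃│  ┃    
      ┃ Ch┃    logger.info(f"Pro░┃┼──┃    
      ┠───┃    items.append(26) ░┃│ 1┃    
      ┃>[-┃                     ░┃┼──┃    
      ┃   ┃# TODO: refactor this░┃│ 1┃    
      ┃   ┃                     ░┃┼──┃    
      ┃   ┃def transform_items(d░┃│  ┃    
      ┃   ┃    for item in outpu▼┃┴──┃    
      ┃   ┗━━━━━━━━━━━━━━━━━━━━━━┛   ┃    
      ┃       [ ] worker.txt   ┃     ┃    
      ┃       [ ] setup.py     ┃     ┃    
      ┃       [ ] auth.h       ┃━━━━━┛    
      ┃       [x] Makefile     ┃          
      ┗━━━━━━━━━━━━━━━━━━━━━━━━┛          
                                          
                                          
                                          
                                          


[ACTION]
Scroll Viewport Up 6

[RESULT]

          ┃                     ░┃        
          ┃class ValidateHandler░┃        
          ┃    def __init__(self░┃━━━┓    
          ┃        self.state = ░┃   ┃    
          ┃                     ░┃───┨    
          ┃data = items.process(░┃┬──┃    
      ┏━━━┃def process_data(conf░┃│  ┃    
      ┃ Ch┃    logger.info(f"Pro░┃┼──┃    
      ┠───┃    items.append(26) ░┃│ 1┃    
      ┃>[-┃                     ░┃┼──┃    
      ┃   ┃# TODO: refactor this░┃│ 1┃    
      ┃   ┃                     ░┃┼──┃    
      ┃   ┃def transform_items(d░┃│  ┃    
      ┃   ┃    for item in outpu▼┃┴──┃    
      ┃   ┗━━━━━━━━━━━━━━━━━━━━━━┛   ┃    
      ┃       [ ] worker.txt   ┃     ┃    
      ┃       [ ] setup.py     ┃     ┃    
      ┃       [ ] auth.h       ┃━━━━━┛    


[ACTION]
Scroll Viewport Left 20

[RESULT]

                  ┃                     ░┃
                  ┃class ValidateHandler░┃
                  ┃    def __init__(self░┃
                  ┃        self.state = ░┃
                  ┃                     ░┃
                  ┃data = items.process(░┃
              ┏━━━┃def process_data(conf░┃
              ┃ Ch┃    logger.info(f"Pro░┃
              ┠───┃    items.append(26) ░┃
              ┃>[-┃                     ░┃
              ┃   ┃# TODO: refactor this░┃
              ┃   ┃                     ░┃
              ┃   ┃def transform_items(d░┃
              ┃   ┃    for item in outpu▼┃
              ┃   ┗━━━━━━━━━━━━━━━━━━━━━━┛
              ┃       [ ] worker.txt   ┃  
              ┃       [ ] setup.py     ┃  
              ┃       [ ] auth.h       ┃━━


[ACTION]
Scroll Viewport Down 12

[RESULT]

              ┃>[-┃                     ░┃
              ┃   ┃# TODO: refactor this░┃
              ┃   ┃                     ░┃
              ┃   ┃def transform_items(d░┃
              ┃   ┃    for item in outpu▼┃
              ┃   ┗━━━━━━━━━━━━━━━━━━━━━━┛
              ┃       [ ] worker.txt   ┃  
              ┃       [ ] setup.py     ┃  
              ┃       [ ] auth.h       ┃━━
              ┃       [x] Makefile     ┃  
              ┗━━━━━━━━━━━━━━━━━━━━━━━━┛  
                                          
                                          
                                          
                                          
                                          
                                          
                                          


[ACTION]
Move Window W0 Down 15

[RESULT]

              ┃>[-┃                     ░┃
              ┃   ┃# TODO: refactor this░┃
              ┃   ┃                     ░┃
              ┃   ┃def transform_items(d░┃
              ┃   ┃    for item in outpu▼┃
              ┃   ┗━━━━━━━━━━━━━━━━━━━━━━┛
              ┃       [ ] worker.txt   ┃5 
              ┃       [ ] setup.py     ┃──
              ┃       [ ] auth.h       ┃8 
              ┃       [x] Makefile     ┃──
              ┗━━━━━━━━━━━━━━━━━━━━━━━━┛2 
                          ┃├────┼────┼────
                          ┃│ 13 │ 14 │  9 
                          ┃└────┴────┴────
                          ┃Moves: 0       
                          ┃               
                          ┃               
                          ┗━━━━━━━━━━━━━━━


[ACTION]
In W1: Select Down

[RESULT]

              ┃ [-┃                     ░┃
              ┃>  ┃# TODO: refactor this░┃
              ┃   ┃                     ░┃
              ┃   ┃def transform_items(d░┃
              ┃   ┃    for item in outpu▼┃
              ┃   ┗━━━━━━━━━━━━━━━━━━━━━━┛
              ┃       [ ] worker.txt   ┃5 
              ┃       [ ] setup.py     ┃──
              ┃       [ ] auth.h       ┃8 
              ┃       [x] Makefile     ┃──
              ┗━━━━━━━━━━━━━━━━━━━━━━━━┛2 
                          ┃├────┼────┼────
                          ┃│ 13 │ 14 │  9 
                          ┃└────┴────┴────
                          ┃Moves: 0       
                          ┃               
                          ┃               
                          ┗━━━━━━━━━━━━━━━


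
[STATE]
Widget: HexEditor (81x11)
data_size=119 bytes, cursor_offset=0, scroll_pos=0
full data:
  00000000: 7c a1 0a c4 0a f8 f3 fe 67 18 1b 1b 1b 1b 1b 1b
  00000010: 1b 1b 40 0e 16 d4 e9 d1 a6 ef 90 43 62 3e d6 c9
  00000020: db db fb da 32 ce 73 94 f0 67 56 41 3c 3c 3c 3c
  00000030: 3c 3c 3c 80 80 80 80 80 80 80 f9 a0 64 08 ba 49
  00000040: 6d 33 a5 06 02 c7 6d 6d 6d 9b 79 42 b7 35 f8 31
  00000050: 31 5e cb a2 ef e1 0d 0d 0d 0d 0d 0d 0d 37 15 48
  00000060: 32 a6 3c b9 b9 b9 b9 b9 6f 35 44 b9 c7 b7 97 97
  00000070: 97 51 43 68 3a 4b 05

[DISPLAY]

00000000  7C a1 0a c4 0a f8 f3 fe  67 18 1b 1b 1b 1b 1b 1b  ||.......g.......|   
00000010  1b 1b 40 0e 16 d4 e9 d1  a6 ef 90 43 62 3e d6 c9  |..@........Cb>..|   
00000020  db db fb da 32 ce 73 94  f0 67 56 41 3c 3c 3c 3c  |....2.s..gVA<<<<|   
00000030  3c 3c 3c 80 80 80 80 80  80 80 f9 a0 64 08 ba 49  |<<<.........d..I|   
00000040  6d 33 a5 06 02 c7 6d 6d  6d 9b 79 42 b7 35 f8 31  |m3....mmm.yB.5.1|   
00000050  31 5e cb a2 ef e1 0d 0d  0d 0d 0d 0d 0d 37 15 48  |1^...........7.H|   
00000060  32 a6 3c b9 b9 b9 b9 b9  6f 35 44 b9 c7 b7 97 97  |2.<.....o5D.....|   
00000070  97 51 43 68 3a 4b 05                              |.QCh:K.         |   
                                                                                 
                                                                                 
                                                                                 


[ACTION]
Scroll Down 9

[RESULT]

00000070  97 51 43 68 3a 4b 05                              |.QCh:K.         |   
                                                                                 
                                                                                 
                                                                                 
                                                                                 
                                                                                 
                                                                                 
                                                                                 
                                                                                 
                                                                                 
                                                                                 


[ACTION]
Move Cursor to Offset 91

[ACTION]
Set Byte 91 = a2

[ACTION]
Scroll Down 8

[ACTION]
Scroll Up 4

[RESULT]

00000030  3c 3c 3c 80 80 80 80 80  80 80 f9 a0 64 08 ba 49  |<<<.........d..I|   
00000040  6d 33 a5 06 02 c7 6d 6d  6d 9b 79 42 b7 35 f8 31  |m3....mmm.yB.5.1|   
00000050  31 5e cb a2 ef e1 0d 0d  0d 0d 0d A2 0d 37 15 48  |1^...........7.H|   
00000060  32 a6 3c b9 b9 b9 b9 b9  6f 35 44 b9 c7 b7 97 97  |2.<.....o5D.....|   
00000070  97 51 43 68 3a 4b 05                              |.QCh:K.         |   
                                                                                 
                                                                                 
                                                                                 
                                                                                 
                                                                                 
                                                                                 


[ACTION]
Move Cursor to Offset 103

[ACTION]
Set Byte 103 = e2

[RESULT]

00000030  3c 3c 3c 80 80 80 80 80  80 80 f9 a0 64 08 ba 49  |<<<.........d..I|   
00000040  6d 33 a5 06 02 c7 6d 6d  6d 9b 79 42 b7 35 f8 31  |m3....mmm.yB.5.1|   
00000050  31 5e cb a2 ef e1 0d 0d  0d 0d 0d a2 0d 37 15 48  |1^...........7.H|   
00000060  32 a6 3c b9 b9 b9 b9 E2  6f 35 44 b9 c7 b7 97 97  |2.<.....o5D.....|   
00000070  97 51 43 68 3a 4b 05                              |.QCh:K.         |   
                                                                                 
                                                                                 
                                                                                 
                                                                                 
                                                                                 
                                                                                 


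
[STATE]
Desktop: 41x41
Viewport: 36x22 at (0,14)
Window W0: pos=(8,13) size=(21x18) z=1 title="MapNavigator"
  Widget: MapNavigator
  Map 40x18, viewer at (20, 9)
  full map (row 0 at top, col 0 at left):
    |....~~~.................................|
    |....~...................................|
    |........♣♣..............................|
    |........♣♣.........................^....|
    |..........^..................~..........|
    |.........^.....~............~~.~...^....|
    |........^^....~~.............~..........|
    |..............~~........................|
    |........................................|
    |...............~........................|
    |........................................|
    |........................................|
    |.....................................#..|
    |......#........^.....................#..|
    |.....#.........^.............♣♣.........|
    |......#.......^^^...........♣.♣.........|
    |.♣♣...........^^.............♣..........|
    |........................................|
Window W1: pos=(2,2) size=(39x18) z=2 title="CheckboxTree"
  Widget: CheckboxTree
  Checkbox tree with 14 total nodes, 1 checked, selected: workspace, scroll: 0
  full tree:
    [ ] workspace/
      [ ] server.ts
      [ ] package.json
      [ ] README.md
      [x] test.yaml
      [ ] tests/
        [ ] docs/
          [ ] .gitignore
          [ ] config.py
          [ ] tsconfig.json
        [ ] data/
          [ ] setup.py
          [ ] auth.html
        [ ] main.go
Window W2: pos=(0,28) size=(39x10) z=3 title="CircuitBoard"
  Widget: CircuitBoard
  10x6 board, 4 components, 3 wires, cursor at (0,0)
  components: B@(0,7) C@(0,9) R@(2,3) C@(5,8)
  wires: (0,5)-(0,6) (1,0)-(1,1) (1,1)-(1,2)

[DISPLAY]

  ┃       [ ] tsconfig.json         
  ┃     [ ] data/                   
  ┃       [ ] setup.py              
  ┃       [ ] auth.html             
  ┃     [ ] main.go                 
  ┗━━━━━━━━━━━━━━━━━━━━━━━━━━━━━━━━━
        ┃...~~.............~┃       
        ┃...~~..............┃       
        ┃...................┃       
        ┃....~....@.........┃       
        ┃...................┃       
        ┃...................┃       
        ┃...................┃       
        ┃....^..............┃       
┏━━━━━━━━━━━━━━━━━━━━━━━━━━━━━━━━━━━
┃ CircuitBoard                      
┠───────────────────────────────────
┃   0 1 2 3 4 5 6 7 8 9             
┃0  [.]                  · ─ ·   B  
┃                                   
┃1   · ─ · ─ ·                      
┃                                   


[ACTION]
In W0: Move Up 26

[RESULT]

  ┃       [ ] tsconfig.json         
  ┃     [ ] data/                   
  ┃       [ ] setup.py              
  ┃       [ ] auth.html             
  ┃     [ ] main.go                 
  ┗━━━━━━━━━━━━━━━━━━━━━━━━━━━━━━━━━
        ┃                   ┃       
        ┃                   ┃       
        ┃                   ┃       
        ┃.........@.........┃       
        ┃...................┃       
        ┃...................┃       
        ┃...................┃       
        ┃..................~┃       
┏━━━━━━━━━━━━━━━━━━━━━━━━━━━━━━━━━━━
┃ CircuitBoard                      
┠───────────────────────────────────
┃   0 1 2 3 4 5 6 7 8 9             
┃0  [.]                  · ─ ·   B  
┃                                   
┃1   · ─ · ─ ·                      
┃                                   


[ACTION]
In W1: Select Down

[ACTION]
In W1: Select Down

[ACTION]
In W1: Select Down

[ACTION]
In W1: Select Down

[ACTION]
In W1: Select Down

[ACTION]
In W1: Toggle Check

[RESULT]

  ┃       [x] tsconfig.json         
  ┃     [x] data/                   
  ┃       [x] setup.py              
  ┃       [x] auth.html             
  ┃     [x] main.go                 
  ┗━━━━━━━━━━━━━━━━━━━━━━━━━━━━━━━━━
        ┃                   ┃       
        ┃                   ┃       
        ┃                   ┃       
        ┃.........@.........┃       
        ┃...................┃       
        ┃...................┃       
        ┃...................┃       
        ┃..................~┃       
┏━━━━━━━━━━━━━━━━━━━━━━━━━━━━━━━━━━━
┃ CircuitBoard                      
┠───────────────────────────────────
┃   0 1 2 3 4 5 6 7 8 9             
┃0  [.]                  · ─ ·   B  
┃                                   
┃1   · ─ · ─ ·                      
┃                                   


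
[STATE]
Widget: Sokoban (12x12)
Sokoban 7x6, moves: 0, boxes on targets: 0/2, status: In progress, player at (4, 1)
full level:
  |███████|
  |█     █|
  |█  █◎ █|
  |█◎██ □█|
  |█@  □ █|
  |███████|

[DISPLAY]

███████     
█     █     
█  █◎ █     
█◎██ □█     
█@  □ █     
███████     
Moves: 0  0/
            
            
            
            
            


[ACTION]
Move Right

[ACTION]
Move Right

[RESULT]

███████     
█     █     
█  █◎ █     
█◎██ □█     
█  @□ █     
███████     
Moves: 2  0/
            
            
            
            
            


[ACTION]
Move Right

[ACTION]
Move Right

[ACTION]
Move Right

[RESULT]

███████     
█     █     
█  █◎ █     
█◎██ □█     
█   @□█     
███████     
Moves: 3  0/
            
            
            
            
            


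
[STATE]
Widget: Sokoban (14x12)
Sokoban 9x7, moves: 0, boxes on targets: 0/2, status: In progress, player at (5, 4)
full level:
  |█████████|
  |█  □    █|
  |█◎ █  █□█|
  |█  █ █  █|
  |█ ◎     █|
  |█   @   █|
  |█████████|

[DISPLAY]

█████████     
█  □    █     
█◎ █  █□█     
█  █ █  █     
█ ◎     █     
█   @   █     
█████████     
Moves: 0  0/2 
              
              
              
              


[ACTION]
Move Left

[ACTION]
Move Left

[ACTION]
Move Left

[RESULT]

█████████     
█  □    █     
█◎ █  █□█     
█  █ █  █     
█ ◎     █     
█@      █     
█████████     
Moves: 3  0/2 
              
              
              
              


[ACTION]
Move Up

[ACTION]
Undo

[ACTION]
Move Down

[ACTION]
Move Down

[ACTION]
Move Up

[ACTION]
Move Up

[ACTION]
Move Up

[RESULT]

█████████     
█  □    █     
█+ █  █□█     
█  █ █  █     
█ ◎     █     
█       █     
█████████     
Moves: 6  0/2 
              
              
              
              


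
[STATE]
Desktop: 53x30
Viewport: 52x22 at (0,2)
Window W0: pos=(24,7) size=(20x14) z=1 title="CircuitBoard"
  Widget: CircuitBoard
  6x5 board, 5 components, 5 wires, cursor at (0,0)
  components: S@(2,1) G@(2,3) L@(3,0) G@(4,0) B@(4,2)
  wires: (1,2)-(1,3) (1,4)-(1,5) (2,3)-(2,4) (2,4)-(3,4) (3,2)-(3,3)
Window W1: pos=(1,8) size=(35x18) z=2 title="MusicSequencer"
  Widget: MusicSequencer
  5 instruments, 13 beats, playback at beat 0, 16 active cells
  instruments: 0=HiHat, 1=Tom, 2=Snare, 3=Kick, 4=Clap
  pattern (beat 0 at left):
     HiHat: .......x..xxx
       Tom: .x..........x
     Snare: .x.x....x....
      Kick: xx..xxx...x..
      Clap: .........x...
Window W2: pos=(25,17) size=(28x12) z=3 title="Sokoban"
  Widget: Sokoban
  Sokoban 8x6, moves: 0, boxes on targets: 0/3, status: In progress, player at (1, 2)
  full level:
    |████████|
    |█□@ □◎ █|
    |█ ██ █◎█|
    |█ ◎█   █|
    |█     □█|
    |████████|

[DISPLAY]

                                                    
                                                    
                                                    
                                                    
                                                    
                        ┏━━━━━━━━━━━━━━━━━━┓        
 ┏━━━━━━━━━━━━━━━━━━━━━━━━━━━━━━━━━┓rd     ┃        
 ┃ MusicSequencer                  ┃───────┨        
 ┠─────────────────────────────────┨4 5    ┃        
 ┃      ▼123456789012              ┃       ┃        
 ┃ HiHat·······█··███              ┃       ┃        
 ┃   Tom·█··········█              ┃ · ─ · ┃        
 ┃ Snare·█·█····█····              ┃       ┃        
 ┃  Kick██··███···█··              ┃     G ┃        
 ┃  Clap·········█···              ┃       ┃        
 ┃                       ┏━━━━━━━━━━━━━━━━━━━━━━━━━━
 ┃                       ┃ Sokoban                  
 ┃                       ┠──────────────────────────
 ┃                       ┃████████                  
 ┃                       ┃█□@ □◎ █                  
 ┃                       ┃█ ██ █◎█                  
 ┃                       ┃█ ◎█   █                  


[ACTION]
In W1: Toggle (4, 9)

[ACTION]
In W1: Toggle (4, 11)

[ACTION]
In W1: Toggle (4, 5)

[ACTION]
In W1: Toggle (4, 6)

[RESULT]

                                                    
                                                    
                                                    
                                                    
                                                    
                        ┏━━━━━━━━━━━━━━━━━━┓        
 ┏━━━━━━━━━━━━━━━━━━━━━━━━━━━━━━━━━┓rd     ┃        
 ┃ MusicSequencer                  ┃───────┨        
 ┠─────────────────────────────────┨4 5    ┃        
 ┃      ▼123456789012              ┃       ┃        
 ┃ HiHat·······█··███              ┃       ┃        
 ┃   Tom·█··········█              ┃ · ─ · ┃        
 ┃ Snare·█·█····█····              ┃       ┃        
 ┃  Kick██··███···█··              ┃     G ┃        
 ┃  Clap·····██····█·              ┃       ┃        
 ┃                       ┏━━━━━━━━━━━━━━━━━━━━━━━━━━
 ┃                       ┃ Sokoban                  
 ┃                       ┠──────────────────────────
 ┃                       ┃████████                  
 ┃                       ┃█□@ □◎ █                  
 ┃                       ┃█ ██ █◎█                  
 ┃                       ┃█ ◎█   █                  


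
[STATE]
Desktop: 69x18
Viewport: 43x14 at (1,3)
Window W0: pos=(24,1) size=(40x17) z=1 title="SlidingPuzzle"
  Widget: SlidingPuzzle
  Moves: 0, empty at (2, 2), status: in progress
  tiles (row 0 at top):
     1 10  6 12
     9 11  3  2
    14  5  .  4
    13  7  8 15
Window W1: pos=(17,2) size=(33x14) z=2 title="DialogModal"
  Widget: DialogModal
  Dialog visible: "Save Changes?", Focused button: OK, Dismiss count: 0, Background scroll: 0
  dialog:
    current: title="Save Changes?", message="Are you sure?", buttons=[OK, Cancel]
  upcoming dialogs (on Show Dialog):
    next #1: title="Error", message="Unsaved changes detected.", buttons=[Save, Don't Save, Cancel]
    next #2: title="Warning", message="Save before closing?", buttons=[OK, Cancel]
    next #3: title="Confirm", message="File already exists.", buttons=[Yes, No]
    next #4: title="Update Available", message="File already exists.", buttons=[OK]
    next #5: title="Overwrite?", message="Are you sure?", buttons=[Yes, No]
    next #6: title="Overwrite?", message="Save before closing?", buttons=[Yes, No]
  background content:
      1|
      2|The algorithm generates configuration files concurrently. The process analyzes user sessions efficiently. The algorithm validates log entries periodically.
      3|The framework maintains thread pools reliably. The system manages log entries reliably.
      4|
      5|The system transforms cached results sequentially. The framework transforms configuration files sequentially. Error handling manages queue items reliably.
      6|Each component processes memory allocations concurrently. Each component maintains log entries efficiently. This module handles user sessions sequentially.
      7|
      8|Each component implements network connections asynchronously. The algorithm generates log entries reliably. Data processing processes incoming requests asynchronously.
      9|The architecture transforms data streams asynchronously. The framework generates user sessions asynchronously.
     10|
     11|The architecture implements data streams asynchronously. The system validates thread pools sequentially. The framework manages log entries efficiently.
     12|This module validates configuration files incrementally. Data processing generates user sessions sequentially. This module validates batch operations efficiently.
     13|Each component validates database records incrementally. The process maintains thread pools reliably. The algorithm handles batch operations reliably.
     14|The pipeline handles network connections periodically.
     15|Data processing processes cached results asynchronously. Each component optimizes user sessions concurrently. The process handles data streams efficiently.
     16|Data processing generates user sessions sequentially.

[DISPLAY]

                ┃ DialogModal              
                ┠──────────────────────────
                ┃                          
                ┃The algorithm generates co
                ┃The fra┌───────────────┐th
                ┃       │ Save Changes? │  
                ┃The sys│ Are you sure? │ch
                ┃Each co│ [OK]  Cancel  │ m
                ┃       └───────────────┘  
                ┃Each component implements 
                ┃The architecture transform
                ┃                          
                ┗━━━━━━━━━━━━━━━━━━━━━━━━━━
                       ┃                   


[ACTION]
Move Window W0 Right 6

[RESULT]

                ┃ DialogModal              
                ┠──────────────────────────
                ┃                          
                ┃The algorithm generates co
                ┃The fra┌───────────────┐th
                ┃       │ Save Changes? │  
                ┃The sys│ Are you sure? │ch
                ┃Each co│ [OK]  Cancel  │ m
                ┃       └───────────────┘  
                ┃Each component implements 
                ┃The architecture transform
                ┃                          
                ┗━━━━━━━━━━━━━━━━━━━━━━━━━━
                            ┃              


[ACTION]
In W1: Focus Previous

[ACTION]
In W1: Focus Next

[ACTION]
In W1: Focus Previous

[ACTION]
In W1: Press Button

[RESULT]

                ┃ DialogModal              
                ┠──────────────────────────
                ┃                          
                ┃The algorithm generates co
                ┃The framework maintains th
                ┃                          
                ┃The system transforms cach
                ┃Each component processes m
                ┃                          
                ┃Each component implements 
                ┃The architecture transform
                ┃                          
                ┗━━━━━━━━━━━━━━━━━━━━━━━━━━
                            ┃              


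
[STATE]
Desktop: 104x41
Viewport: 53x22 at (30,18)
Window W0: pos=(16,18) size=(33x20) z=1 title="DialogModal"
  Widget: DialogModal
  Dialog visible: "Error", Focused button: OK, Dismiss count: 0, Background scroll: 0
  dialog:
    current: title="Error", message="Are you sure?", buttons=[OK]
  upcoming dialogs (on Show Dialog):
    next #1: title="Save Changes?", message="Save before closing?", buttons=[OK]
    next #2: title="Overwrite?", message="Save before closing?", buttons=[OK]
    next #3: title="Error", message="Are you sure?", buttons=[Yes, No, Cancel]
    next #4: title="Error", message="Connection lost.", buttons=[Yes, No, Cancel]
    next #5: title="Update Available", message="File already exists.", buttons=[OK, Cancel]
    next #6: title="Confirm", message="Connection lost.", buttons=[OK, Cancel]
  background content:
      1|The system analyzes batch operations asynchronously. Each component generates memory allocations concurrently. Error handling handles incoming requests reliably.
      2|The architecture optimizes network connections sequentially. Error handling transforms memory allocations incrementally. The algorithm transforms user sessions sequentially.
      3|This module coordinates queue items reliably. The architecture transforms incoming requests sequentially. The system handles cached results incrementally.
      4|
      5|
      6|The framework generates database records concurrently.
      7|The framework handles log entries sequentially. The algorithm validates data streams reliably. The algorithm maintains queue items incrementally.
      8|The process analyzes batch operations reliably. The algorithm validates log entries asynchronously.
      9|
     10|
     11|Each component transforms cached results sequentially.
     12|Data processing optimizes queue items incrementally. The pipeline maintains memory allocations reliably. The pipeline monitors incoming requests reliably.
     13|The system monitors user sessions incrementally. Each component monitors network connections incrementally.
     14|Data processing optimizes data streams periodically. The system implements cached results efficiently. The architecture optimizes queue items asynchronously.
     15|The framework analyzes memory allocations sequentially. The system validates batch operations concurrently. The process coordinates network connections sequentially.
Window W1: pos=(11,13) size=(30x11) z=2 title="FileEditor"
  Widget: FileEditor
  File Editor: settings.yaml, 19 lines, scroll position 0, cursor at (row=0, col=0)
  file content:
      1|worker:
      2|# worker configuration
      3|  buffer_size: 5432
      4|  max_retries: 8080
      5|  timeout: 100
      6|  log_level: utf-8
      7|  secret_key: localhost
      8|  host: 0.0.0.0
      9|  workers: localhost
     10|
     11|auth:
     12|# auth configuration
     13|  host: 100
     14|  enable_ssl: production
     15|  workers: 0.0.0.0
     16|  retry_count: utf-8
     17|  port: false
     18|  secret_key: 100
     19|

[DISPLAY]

2        ░┃━━━━━━━┓                                  
0        ░┃       ┃                                  
         ░┃───────┨                                  
         ░┃h opera┃                                  
lhost    ▼┃es netw┃                                  
━━━━━━━━━━┛queue i┃                                  
                  ┃                                  
                  ┃                                  
──────────┐databas┃                                  
Error     │g entri┃                                  
you sure? │ch oper┃                                  
 [OK]     │       ┃                                  
──────────┘       ┃                                  
t transforms cache┃                                  
ng optimizes queue┃                                  
nitors user sessio┃                                  
ng optimizes data ┃                                  
 analyzes memory a┃                                  
                  ┃                                  
━━━━━━━━━━━━━━━━━━┛                                  
                                                     
                                                     


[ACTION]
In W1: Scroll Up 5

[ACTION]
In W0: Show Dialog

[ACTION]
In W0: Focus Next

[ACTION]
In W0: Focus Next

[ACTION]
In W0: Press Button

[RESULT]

2        ░┃━━━━━━━┓                                  
0        ░┃       ┃                                  
         ░┃───────┨                                  
         ░┃h opera┃                                  
lhost    ▼┃es netw┃                                  
━━━━━━━━━━┛queue i┃                                  
                  ┃                                  
                  ┃                                  
 generates databas┃                                  
 handles log entri┃                                  
nalyzes batch oper┃                                  
                  ┃                                  
                  ┃                                  
t transforms cache┃                                  
ng optimizes queue┃                                  
nitors user sessio┃                                  
ng optimizes data ┃                                  
 analyzes memory a┃                                  
                  ┃                                  
━━━━━━━━━━━━━━━━━━┛                                  
                                                     
                                                     
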